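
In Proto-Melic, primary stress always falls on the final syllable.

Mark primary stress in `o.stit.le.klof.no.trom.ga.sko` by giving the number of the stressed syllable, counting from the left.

The word has 8 syllables; the final syllable is syllable 8 (sko).
Primary stress: syllable 8 → o.stit.le.klof.no.trom.ga.ˈsko.

8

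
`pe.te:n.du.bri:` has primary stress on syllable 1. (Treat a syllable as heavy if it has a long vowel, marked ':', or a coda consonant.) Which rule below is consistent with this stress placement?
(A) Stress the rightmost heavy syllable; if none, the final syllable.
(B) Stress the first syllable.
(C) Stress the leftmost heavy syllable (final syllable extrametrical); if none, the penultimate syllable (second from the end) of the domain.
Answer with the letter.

Rule A → syllable 4 (observed: 1).
Rule B → syllable 1 ✓.
Rule C → syllable 2 (observed: 1).

B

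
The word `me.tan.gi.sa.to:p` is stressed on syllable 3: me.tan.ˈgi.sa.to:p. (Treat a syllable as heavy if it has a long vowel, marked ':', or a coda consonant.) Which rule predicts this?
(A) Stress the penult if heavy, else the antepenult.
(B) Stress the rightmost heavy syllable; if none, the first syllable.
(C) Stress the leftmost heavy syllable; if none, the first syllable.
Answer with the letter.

A

Rule A → syllable 3 ✓.
Rule B → syllable 5 (observed: 3).
Rule C → syllable 2 (observed: 3).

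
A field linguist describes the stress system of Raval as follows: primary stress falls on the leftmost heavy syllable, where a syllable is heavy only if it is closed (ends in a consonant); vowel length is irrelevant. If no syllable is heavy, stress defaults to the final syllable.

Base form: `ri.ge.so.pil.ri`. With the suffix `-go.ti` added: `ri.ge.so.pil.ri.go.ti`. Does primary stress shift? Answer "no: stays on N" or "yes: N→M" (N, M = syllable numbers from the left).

Base `ri.ge.so.pil.ri` (5 syllables):
  Weights: 1 ri L, 2 ge L, 3 so L, 4 pil H, 5 ri L.
  Heavy syllables in the domain: 4. The leftmost is syllable 4 (pil).
  → primary stress on syllable 4.
Suffixed `ri.ge.so.pil.ri.go.ti` (7 syllables):
  Weights: 1 ri L, 2 ge L, 3 so L, 4 pil H, 5 ri L, 6 go L, 7 ti L.
  Heavy syllables in the domain: 4. The leftmost is syllable 4 (pil).
  → primary stress on syllable 4.

no: stays on 4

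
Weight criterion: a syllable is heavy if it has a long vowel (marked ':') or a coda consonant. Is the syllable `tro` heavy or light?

light

`tro`: short vowel, open (no coda). Short vowel, open → light.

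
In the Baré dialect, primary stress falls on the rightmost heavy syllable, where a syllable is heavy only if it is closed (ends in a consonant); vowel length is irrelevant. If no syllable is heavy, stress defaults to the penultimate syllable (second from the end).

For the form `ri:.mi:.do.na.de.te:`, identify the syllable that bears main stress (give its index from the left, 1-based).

Weights: 1 ri: L, 2 mi: L, 3 do L, 4 na L, 5 de L, 6 te: L.
No heavy syllable in the domain; default to the penultimate syllable (second from the end) = syllable 5.
Primary stress: syllable 5 → ri:.mi:.do.na.ˈde.te:.

5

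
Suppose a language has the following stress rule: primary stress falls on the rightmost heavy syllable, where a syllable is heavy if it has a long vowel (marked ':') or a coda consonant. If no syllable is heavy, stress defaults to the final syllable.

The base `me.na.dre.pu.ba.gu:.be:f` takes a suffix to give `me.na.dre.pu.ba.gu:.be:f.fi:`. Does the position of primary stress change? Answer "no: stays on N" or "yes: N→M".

Base `me.na.dre.pu.ba.gu:.be:f` (7 syllables):
  Weights: 1 me L, 2 na L, 3 dre L, 4 pu L, 5 ba L, 6 gu: H, 7 be:f H.
  Heavy syllables in the domain: 6, 7. The rightmost is syllable 7 (be:f).
  → primary stress on syllable 7.
Suffixed `me.na.dre.pu.ba.gu:.be:f.fi:` (8 syllables):
  Weights: 1 me L, 2 na L, 3 dre L, 4 pu L, 5 ba L, 6 gu: H, 7 be:f H, 8 fi: H.
  Heavy syllables in the domain: 6, 7, 8. The rightmost is syllable 8 (fi:).
  → primary stress on syllable 8.

yes: 7→8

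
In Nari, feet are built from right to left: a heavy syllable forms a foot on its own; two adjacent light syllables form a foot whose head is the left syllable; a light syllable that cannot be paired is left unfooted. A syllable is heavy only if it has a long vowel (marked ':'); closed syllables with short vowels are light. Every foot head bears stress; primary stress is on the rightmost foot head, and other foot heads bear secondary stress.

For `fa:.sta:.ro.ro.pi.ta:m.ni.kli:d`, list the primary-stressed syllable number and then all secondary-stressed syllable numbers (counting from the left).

Weights: 1 fa: H, 2 sta: H, 3 ro L, 4 ro L, 5 pi L, 6 ta:m H, 7 ni L, 8 kli:d H.
Parse right to left (heavy = foot alone; LL = one foot; stranded L unfooted): (ˈfa:) (ˈsta:) ro (ˈro.pi) (ˈta:m) ni (ˈkli:d).
Foot heads: 1, 2, 4, 6, 8.
Primary stress on the rightmost head = syllable 8.
Secondary stress on 1, 2, 4, 6: ˌfa:.ˌsta:.ro.ˌro.pi.ˌta:m.ni.ˈkli:d.

primary 8, secondary 1, 2, 4, 6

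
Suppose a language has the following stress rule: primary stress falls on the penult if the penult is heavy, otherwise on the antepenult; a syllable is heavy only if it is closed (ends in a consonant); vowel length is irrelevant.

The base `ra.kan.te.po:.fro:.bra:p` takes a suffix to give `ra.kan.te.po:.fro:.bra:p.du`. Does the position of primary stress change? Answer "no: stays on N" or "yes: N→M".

Base `ra.kan.te.po:.fro:.bra:p` (6 syllables):
  Weights: 4 po: L, 5 fro: L, 6 bra:p H.
  The penult (syllable 5, fro:) is light, so stress falls on the antepenult (syllable 4, po:).
  → primary stress on syllable 4.
Suffixed `ra.kan.te.po:.fro:.bra:p.du` (7 syllables):
  Weights: 5 fro: L, 6 bra:p H, 7 du L.
  The penult (syllable 6, bra:p) is heavy, so it takes stress.
  → primary stress on syllable 6.

yes: 4→6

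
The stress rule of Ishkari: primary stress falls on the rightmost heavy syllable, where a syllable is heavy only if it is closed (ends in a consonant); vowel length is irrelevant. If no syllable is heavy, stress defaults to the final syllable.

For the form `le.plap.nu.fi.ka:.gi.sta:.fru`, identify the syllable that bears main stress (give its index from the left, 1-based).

Weights: 1 le L, 2 plap H, 3 nu L, 4 fi L, 5 ka: L, 6 gi L, 7 sta: L, 8 fru L.
Heavy syllables in the domain: 2. The rightmost is syllable 2 (plap).
Primary stress: syllable 2 → le.ˈplap.nu.fi.ka:.gi.sta:.fru.

2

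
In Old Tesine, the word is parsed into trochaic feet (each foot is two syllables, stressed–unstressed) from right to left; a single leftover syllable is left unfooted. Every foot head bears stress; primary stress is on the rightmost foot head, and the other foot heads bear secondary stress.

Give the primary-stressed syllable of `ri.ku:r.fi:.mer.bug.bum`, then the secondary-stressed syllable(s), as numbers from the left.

Parse right to left into trochaic (ˈσσ) feet: (ˈri.ku:r) (ˈfi:.mer) (ˈbug.bum).
Foot heads (stressed positions): 1, 3, 5.
End Rule Rightmost: primary stress on the rightmost head = syllable 5.
Secondary stress on 1, 3: ˌri.ku:r.ˌfi:.mer.ˈbug.bum.

primary 5, secondary 1, 3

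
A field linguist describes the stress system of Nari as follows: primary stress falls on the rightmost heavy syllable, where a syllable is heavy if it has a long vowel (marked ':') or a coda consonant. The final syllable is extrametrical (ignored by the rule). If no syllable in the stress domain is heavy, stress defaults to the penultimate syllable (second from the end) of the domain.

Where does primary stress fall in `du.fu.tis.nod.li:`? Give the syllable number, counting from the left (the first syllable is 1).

The final syllable (5, li:) is extrametrical; the stress domain is syllables 1–4.
Weights: 1 du L, 2 fu L, 3 tis H, 4 nod H.
Heavy syllables in the domain: 3, 4. The rightmost is syllable 4 (nod).
Primary stress: syllable 4 → du.fu.tis.ˈnod.li:.

4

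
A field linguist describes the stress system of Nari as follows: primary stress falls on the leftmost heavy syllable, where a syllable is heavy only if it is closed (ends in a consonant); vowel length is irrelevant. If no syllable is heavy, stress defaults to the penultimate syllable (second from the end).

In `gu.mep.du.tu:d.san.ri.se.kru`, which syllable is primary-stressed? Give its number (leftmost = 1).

2

Weights: 1 gu L, 2 mep H, 3 du L, 4 tu:d H, 5 san H, 6 ri L, 7 se L, 8 kru L.
Heavy syllables in the domain: 2, 4, 5. The leftmost is syllable 2 (mep).
Primary stress: syllable 2 → gu.ˈmep.du.tu:d.san.ri.se.kru.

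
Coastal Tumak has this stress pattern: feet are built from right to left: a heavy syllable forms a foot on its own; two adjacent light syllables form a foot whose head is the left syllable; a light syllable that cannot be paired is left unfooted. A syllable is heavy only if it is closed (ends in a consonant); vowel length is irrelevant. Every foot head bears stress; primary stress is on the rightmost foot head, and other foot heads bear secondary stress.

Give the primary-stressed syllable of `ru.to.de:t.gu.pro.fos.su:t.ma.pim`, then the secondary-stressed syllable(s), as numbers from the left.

Weights: 1 ru L, 2 to L, 3 de:t H, 4 gu L, 5 pro L, 6 fos H, 7 su:t H, 8 ma L, 9 pim H.
Parse right to left (heavy = foot alone; LL = one foot; stranded L unfooted): (ˈru.to) (ˈde:t) (ˈgu.pro) (ˈfos) (ˈsu:t) ma (ˈpim).
Foot heads: 1, 3, 4, 6, 7, 9.
Primary stress on the rightmost head = syllable 9.
Secondary stress on 1, 3, 4, 6, 7: ˌru.to.ˌde:t.ˌgu.pro.ˌfos.ˌsu:t.ma.ˈpim.

primary 9, secondary 1, 3, 4, 6, 7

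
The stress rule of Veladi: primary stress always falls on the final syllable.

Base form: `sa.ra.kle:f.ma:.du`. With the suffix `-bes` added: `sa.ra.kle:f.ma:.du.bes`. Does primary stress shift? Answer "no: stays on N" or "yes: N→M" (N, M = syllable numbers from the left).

yes: 5→6

Base `sa.ra.kle:f.ma:.du` (5 syllables):
  The word has 5 syllables; the final syllable is syllable 5 (du).
  → primary stress on syllable 5.
Suffixed `sa.ra.kle:f.ma:.du.bes` (6 syllables):
  The word has 6 syllables; the final syllable is syllable 6 (bes).
  → primary stress on syllable 6.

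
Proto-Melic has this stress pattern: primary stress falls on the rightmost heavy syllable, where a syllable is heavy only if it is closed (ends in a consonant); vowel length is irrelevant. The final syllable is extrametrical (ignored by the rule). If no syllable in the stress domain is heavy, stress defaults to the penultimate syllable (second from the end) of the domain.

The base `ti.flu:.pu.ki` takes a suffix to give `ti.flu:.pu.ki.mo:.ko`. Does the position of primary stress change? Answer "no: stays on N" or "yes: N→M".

yes: 2→4

Base `ti.flu:.pu.ki` (4 syllables):
  The final syllable (4, ki) is extrametrical; the stress domain is syllables 1–3.
  Weights: 1 ti L, 2 flu: L, 3 pu L.
  No heavy syllable in the domain; default to the penultimate syllable (second from the end) of the domain = syllable 2.
  → primary stress on syllable 2.
Suffixed `ti.flu:.pu.ki.mo:.ko` (6 syllables):
  The final syllable (6, ko) is extrametrical; the stress domain is syllables 1–5.
  Weights: 1 ti L, 2 flu: L, 3 pu L, 4 ki L, 5 mo: L.
  No heavy syllable in the domain; default to the penultimate syllable (second from the end) of the domain = syllable 4.
  → primary stress on syllable 4.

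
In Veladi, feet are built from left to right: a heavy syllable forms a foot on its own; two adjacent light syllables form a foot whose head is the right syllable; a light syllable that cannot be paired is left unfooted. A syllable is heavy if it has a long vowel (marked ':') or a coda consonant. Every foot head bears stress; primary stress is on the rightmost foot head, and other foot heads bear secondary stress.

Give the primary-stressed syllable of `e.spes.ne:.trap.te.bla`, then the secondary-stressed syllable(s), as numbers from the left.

primary 6, secondary 2, 3, 4

Weights: 1 e L, 2 spes H, 3 ne: H, 4 trap H, 5 te L, 6 bla L.
Parse left to right (heavy = foot alone; LL = one foot; stranded L unfooted): e (ˈspes) (ˈne:) (ˈtrap) (te.ˈbla).
Foot heads: 2, 3, 4, 6.
Primary stress on the rightmost head = syllable 6.
Secondary stress on 2, 3, 4: e.ˌspes.ˌne:.ˌtrap.te.ˈbla.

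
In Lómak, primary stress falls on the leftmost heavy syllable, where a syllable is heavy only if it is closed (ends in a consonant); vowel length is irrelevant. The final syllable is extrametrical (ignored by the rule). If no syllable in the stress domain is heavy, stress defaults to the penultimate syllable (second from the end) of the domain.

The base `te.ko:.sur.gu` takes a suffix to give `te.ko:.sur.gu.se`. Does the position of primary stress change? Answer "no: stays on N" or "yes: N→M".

no: stays on 3

Base `te.ko:.sur.gu` (4 syllables):
  The final syllable (4, gu) is extrametrical; the stress domain is syllables 1–3.
  Weights: 1 te L, 2 ko: L, 3 sur H.
  Heavy syllables in the domain: 3. The leftmost is syllable 3 (sur).
  → primary stress on syllable 3.
Suffixed `te.ko:.sur.gu.se` (5 syllables):
  The final syllable (5, se) is extrametrical; the stress domain is syllables 1–4.
  Weights: 1 te L, 2 ko: L, 3 sur H, 4 gu L.
  Heavy syllables in the domain: 3. The leftmost is syllable 3 (sur).
  → primary stress on syllable 3.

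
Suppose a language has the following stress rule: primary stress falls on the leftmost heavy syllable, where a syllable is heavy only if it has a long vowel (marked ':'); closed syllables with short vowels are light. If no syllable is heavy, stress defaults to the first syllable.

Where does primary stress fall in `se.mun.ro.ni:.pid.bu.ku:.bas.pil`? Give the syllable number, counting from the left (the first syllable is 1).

4

Weights: 1 se L, 2 mun L, 3 ro L, 4 ni: H, 5 pid L, 6 bu L, 7 ku: H, 8 bas L, 9 pil L.
Heavy syllables in the domain: 4, 7. The leftmost is syllable 4 (ni:).
Primary stress: syllable 4 → se.mun.ro.ˈni:.pid.bu.ku:.bas.pil.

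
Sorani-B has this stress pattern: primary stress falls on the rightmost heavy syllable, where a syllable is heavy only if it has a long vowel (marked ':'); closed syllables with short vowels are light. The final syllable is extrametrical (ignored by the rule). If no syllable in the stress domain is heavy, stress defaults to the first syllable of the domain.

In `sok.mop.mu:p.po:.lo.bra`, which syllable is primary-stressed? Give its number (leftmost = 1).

4

The final syllable (6, bra) is extrametrical; the stress domain is syllables 1–5.
Weights: 1 sok L, 2 mop L, 3 mu:p H, 4 po: H, 5 lo L.
Heavy syllables in the domain: 3, 4. The rightmost is syllable 4 (po:).
Primary stress: syllable 4 → sok.mop.mu:p.ˈpo:.lo.bra.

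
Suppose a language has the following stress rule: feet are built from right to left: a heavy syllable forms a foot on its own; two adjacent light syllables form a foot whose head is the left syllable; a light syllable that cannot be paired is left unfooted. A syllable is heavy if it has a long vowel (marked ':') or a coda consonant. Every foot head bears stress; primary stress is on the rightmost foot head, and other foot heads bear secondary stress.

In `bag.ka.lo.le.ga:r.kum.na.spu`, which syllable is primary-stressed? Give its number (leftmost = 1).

7

Weights: 1 bag H, 2 ka L, 3 lo L, 4 le L, 5 ga:r H, 6 kum H, 7 na L, 8 spu L.
Parse right to left (heavy = foot alone; LL = one foot; stranded L unfooted): (ˈbag) ka (ˈlo.le) (ˈga:r) (ˈkum) (ˈna.spu).
Foot heads: 1, 3, 5, 6, 7.
Primary stress on the rightmost head = syllable 7.
Primary stress: syllable 7 → bag.ka.lo.le.ga:r.kum.ˈna.spu.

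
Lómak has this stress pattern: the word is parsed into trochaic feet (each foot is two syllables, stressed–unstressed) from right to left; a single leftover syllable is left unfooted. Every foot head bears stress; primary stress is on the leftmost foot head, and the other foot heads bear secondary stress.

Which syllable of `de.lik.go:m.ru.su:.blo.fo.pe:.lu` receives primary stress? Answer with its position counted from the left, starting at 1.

2

Parse right to left into trochaic (ˈσσ) feet: de (ˈlik.go:m) (ˈru.su:) (ˈblo.fo) (ˈpe:.lu). Syllable 1 is left unfooted.
Foot heads (stressed positions): 2, 4, 6, 8.
End Rule Leftmost: primary stress on the leftmost head = syllable 2.
Primary stress: syllable 2 → de.ˈlik.go:m.ru.su:.blo.fo.pe:.lu.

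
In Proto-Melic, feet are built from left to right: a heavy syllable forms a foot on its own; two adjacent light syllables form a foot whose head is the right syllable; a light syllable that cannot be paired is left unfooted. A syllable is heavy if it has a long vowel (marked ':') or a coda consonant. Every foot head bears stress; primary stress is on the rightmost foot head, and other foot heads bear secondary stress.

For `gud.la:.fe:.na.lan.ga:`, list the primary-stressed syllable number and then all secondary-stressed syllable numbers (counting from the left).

Weights: 1 gud H, 2 la: H, 3 fe: H, 4 na L, 5 lan H, 6 ga: H.
Parse left to right (heavy = foot alone; LL = one foot; stranded L unfooted): (ˈgud) (ˈla:) (ˈfe:) na (ˈlan) (ˈga:).
Foot heads: 1, 2, 3, 5, 6.
Primary stress on the rightmost head = syllable 6.
Secondary stress on 1, 2, 3, 5: ˌgud.ˌla:.ˌfe:.na.ˌlan.ˈga:.

primary 6, secondary 1, 2, 3, 5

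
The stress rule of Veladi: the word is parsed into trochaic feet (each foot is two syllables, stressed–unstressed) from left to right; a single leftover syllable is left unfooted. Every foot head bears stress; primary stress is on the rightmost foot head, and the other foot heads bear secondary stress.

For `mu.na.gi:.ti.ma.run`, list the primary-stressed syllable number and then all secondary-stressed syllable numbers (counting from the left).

primary 5, secondary 1, 3

Parse left to right into trochaic (ˈσσ) feet: (ˈmu.na) (ˈgi:.ti) (ˈma.run).
Foot heads (stressed positions): 1, 3, 5.
End Rule Rightmost: primary stress on the rightmost head = syllable 5.
Secondary stress on 1, 3: ˌmu.na.ˌgi:.ti.ˈma.run.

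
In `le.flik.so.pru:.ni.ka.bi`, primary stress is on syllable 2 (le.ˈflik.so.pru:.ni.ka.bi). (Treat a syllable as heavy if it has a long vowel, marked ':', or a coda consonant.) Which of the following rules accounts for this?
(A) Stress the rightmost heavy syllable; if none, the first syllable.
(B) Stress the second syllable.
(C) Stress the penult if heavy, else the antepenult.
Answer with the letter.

B

Rule A → syllable 4 (observed: 2).
Rule B → syllable 2 ✓.
Rule C → syllable 5 (observed: 2).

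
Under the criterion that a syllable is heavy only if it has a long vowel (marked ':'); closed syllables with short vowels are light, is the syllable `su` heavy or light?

light

`su`: short vowel, open (no coda). Short vowel → light.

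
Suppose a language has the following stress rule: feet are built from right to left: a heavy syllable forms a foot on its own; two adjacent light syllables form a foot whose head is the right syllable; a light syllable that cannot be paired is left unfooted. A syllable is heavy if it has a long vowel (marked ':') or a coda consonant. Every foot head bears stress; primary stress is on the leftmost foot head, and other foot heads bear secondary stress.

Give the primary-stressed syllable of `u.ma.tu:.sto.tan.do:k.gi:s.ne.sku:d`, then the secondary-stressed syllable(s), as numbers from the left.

primary 2, secondary 3, 5, 6, 7, 9

Weights: 1 u L, 2 ma L, 3 tu: H, 4 sto L, 5 tan H, 6 do:k H, 7 gi:s H, 8 ne L, 9 sku:d H.
Parse right to left (heavy = foot alone; LL = one foot; stranded L unfooted): (u.ˈma) (ˈtu:) sto (ˈtan) (ˈdo:k) (ˈgi:s) ne (ˈsku:d).
Foot heads: 2, 3, 5, 6, 7, 9.
Primary stress on the leftmost head = syllable 2.
Secondary stress on 3, 5, 6, 7, 9: u.ˈma.ˌtu:.sto.ˌtan.ˌdo:k.ˌgi:s.ne.ˌsku:d.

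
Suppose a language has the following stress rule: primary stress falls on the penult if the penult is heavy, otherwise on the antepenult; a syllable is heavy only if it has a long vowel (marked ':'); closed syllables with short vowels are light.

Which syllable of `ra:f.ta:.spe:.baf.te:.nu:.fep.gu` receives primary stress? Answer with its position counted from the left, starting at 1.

6

Weights: 6 nu: H, 7 fep L, 8 gu L.
The penult (syllable 7, fep) is light, so stress falls on the antepenult (syllable 6, nu:).
Primary stress: syllable 6 → ra:f.ta:.spe:.baf.te:.ˈnu:.fep.gu.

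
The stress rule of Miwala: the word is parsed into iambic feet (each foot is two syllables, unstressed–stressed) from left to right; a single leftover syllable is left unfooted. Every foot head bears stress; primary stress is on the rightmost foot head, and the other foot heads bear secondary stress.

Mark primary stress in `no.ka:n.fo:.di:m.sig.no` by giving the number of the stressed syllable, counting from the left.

6

Parse left to right into iambic (σˈσ) feet: (no.ˈka:n) (fo:.ˈdi:m) (sig.ˈno).
Foot heads (stressed positions): 2, 4, 6.
End Rule Rightmost: primary stress on the rightmost head = syllable 6.
Primary stress: syllable 6 → no.ka:n.fo:.di:m.sig.ˈno.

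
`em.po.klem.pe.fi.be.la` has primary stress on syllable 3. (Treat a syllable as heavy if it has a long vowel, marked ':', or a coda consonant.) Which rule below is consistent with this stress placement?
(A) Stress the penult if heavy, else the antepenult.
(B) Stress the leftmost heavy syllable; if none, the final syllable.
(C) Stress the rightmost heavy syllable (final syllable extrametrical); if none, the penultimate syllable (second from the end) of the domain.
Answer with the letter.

Rule A → syllable 5 (observed: 3).
Rule B → syllable 1 (observed: 3).
Rule C → syllable 3 ✓.

C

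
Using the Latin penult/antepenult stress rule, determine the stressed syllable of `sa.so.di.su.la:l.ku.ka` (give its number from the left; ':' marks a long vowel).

5

Classical Latin: stress the penult if heavy (long vowel or closed), else the antepenult.
Weights: 5 la:l H, 6 ku L, 7 ka L.
The penult (syllable 6, ku) is light, so stress falls on the antepenult (syllable 5, la:l).
Stress on syllable 5: sa.so.di.su.ˈla:l.ku.ka.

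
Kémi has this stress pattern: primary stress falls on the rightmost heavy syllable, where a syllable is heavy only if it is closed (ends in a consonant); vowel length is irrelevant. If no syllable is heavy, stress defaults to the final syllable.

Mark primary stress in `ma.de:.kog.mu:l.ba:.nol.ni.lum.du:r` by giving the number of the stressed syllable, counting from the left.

9

Weights: 1 ma L, 2 de: L, 3 kog H, 4 mu:l H, 5 ba: L, 6 nol H, 7 ni L, 8 lum H, 9 du:r H.
Heavy syllables in the domain: 3, 4, 6, 8, 9. The rightmost is syllable 9 (du:r).
Primary stress: syllable 9 → ma.de:.kog.mu:l.ba:.nol.ni.lum.ˈdu:r.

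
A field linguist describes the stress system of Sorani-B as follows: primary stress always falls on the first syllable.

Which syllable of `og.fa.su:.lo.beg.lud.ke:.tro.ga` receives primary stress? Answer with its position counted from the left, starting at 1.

1

The word has 9 syllables; the first syllable is syllable 1 (og).
Primary stress: syllable 1 → ˈog.fa.su:.lo.beg.lud.ke:.tro.ga.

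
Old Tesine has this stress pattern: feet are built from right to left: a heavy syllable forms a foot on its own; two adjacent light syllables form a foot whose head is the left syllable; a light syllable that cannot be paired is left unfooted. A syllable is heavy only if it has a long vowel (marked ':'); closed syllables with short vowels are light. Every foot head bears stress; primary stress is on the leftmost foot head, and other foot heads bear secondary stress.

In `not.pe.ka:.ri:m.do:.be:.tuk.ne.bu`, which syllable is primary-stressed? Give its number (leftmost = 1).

Weights: 1 not L, 2 pe L, 3 ka: H, 4 ri:m H, 5 do: H, 6 be: H, 7 tuk L, 8 ne L, 9 bu L.
Parse right to left (heavy = foot alone; LL = one foot; stranded L unfooted): (ˈnot.pe) (ˈka:) (ˈri:m) (ˈdo:) (ˈbe:) tuk (ˈne.bu).
Foot heads: 1, 3, 4, 5, 6, 8.
Primary stress on the leftmost head = syllable 1.
Primary stress: syllable 1 → ˈnot.pe.ka:.ri:m.do:.be:.tuk.ne.bu.

1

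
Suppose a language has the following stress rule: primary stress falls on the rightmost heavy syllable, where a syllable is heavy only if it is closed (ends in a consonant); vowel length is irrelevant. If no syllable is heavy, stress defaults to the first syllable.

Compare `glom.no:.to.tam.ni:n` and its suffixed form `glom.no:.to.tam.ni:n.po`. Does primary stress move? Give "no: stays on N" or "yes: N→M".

no: stays on 5

Base `glom.no:.to.tam.ni:n` (5 syllables):
  Weights: 1 glom H, 2 no: L, 3 to L, 4 tam H, 5 ni:n H.
  Heavy syllables in the domain: 1, 4, 5. The rightmost is syllable 5 (ni:n).
  → primary stress on syllable 5.
Suffixed `glom.no:.to.tam.ni:n.po` (6 syllables):
  Weights: 1 glom H, 2 no: L, 3 to L, 4 tam H, 5 ni:n H, 6 po L.
  Heavy syllables in the domain: 1, 4, 5. The rightmost is syllable 5 (ni:n).
  → primary stress on syllable 5.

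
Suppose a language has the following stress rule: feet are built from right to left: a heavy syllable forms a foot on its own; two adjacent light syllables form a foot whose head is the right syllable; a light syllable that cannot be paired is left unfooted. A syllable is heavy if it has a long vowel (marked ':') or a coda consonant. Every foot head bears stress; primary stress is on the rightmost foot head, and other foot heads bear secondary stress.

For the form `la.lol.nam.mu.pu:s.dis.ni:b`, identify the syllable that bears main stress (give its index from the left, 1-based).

Weights: 1 la L, 2 lol H, 3 nam H, 4 mu L, 5 pu:s H, 6 dis H, 7 ni:b H.
Parse right to left (heavy = foot alone; LL = one foot; stranded L unfooted): la (ˈlol) (ˈnam) mu (ˈpu:s) (ˈdis) (ˈni:b).
Foot heads: 2, 3, 5, 6, 7.
Primary stress on the rightmost head = syllable 7.
Primary stress: syllable 7 → la.lol.nam.mu.pu:s.dis.ˈni:b.

7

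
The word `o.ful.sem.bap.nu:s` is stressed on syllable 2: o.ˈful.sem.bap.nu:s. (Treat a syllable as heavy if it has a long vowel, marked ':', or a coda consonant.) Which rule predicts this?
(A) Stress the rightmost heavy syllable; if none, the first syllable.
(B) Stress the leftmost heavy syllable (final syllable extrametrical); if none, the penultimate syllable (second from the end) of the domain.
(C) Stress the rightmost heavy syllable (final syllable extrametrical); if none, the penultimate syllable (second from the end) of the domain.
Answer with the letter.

B

Rule A → syllable 5 (observed: 2).
Rule B → syllable 2 ✓.
Rule C → syllable 4 (observed: 2).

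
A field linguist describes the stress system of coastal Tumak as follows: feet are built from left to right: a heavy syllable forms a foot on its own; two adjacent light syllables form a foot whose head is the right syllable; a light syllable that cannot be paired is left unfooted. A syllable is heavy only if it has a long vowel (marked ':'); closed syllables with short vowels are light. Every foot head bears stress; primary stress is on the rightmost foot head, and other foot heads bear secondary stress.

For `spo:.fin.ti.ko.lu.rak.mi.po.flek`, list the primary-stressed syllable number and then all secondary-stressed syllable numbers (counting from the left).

primary 9, secondary 1, 3, 5, 7

Weights: 1 spo: H, 2 fin L, 3 ti L, 4 ko L, 5 lu L, 6 rak L, 7 mi L, 8 po L, 9 flek L.
Parse left to right (heavy = foot alone; LL = one foot; stranded L unfooted): (ˈspo:) (fin.ˈti) (ko.ˈlu) (rak.ˈmi) (po.ˈflek).
Foot heads: 1, 3, 5, 7, 9.
Primary stress on the rightmost head = syllable 9.
Secondary stress on 1, 3, 5, 7: ˌspo:.fin.ˌti.ko.ˌlu.rak.ˌmi.po.ˈflek.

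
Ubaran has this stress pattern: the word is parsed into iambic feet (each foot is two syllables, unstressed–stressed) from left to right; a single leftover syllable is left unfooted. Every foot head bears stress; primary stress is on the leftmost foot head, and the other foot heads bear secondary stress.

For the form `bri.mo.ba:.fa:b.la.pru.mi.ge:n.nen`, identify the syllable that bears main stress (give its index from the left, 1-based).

Parse left to right into iambic (σˈσ) feet: (bri.ˈmo) (ba:.ˈfa:b) (la.ˈpru) (mi.ˈge:n) nen. Syllable 9 is left unfooted.
Foot heads (stressed positions): 2, 4, 6, 8.
End Rule Leftmost: primary stress on the leftmost head = syllable 2.
Primary stress: syllable 2 → bri.ˈmo.ba:.fa:b.la.pru.mi.ge:n.nen.

2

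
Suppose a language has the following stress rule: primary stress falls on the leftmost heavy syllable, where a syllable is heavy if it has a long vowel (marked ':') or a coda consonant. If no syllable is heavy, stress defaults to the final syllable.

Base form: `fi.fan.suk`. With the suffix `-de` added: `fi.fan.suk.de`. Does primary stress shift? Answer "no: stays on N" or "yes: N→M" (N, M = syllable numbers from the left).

Base `fi.fan.suk` (3 syllables):
  Weights: 1 fi L, 2 fan H, 3 suk H.
  Heavy syllables in the domain: 2, 3. The leftmost is syllable 2 (fan).
  → primary stress on syllable 2.
Suffixed `fi.fan.suk.de` (4 syllables):
  Weights: 1 fi L, 2 fan H, 3 suk H, 4 de L.
  Heavy syllables in the domain: 2, 3. The leftmost is syllable 2 (fan).
  → primary stress on syllable 2.

no: stays on 2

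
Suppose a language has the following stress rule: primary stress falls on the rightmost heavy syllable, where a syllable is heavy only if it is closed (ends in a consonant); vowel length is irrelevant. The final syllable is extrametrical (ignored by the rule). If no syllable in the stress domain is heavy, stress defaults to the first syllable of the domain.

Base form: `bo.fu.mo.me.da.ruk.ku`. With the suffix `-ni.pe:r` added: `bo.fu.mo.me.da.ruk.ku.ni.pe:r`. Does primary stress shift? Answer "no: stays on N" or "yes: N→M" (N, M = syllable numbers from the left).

Base `bo.fu.mo.me.da.ruk.ku` (7 syllables):
  The final syllable (7, ku) is extrametrical; the stress domain is syllables 1–6.
  Weights: 1 bo L, 2 fu L, 3 mo L, 4 me L, 5 da L, 6 ruk H.
  Heavy syllables in the domain: 6. The rightmost is syllable 6 (ruk).
  → primary stress on syllable 6.
Suffixed `bo.fu.mo.me.da.ruk.ku.ni.pe:r` (9 syllables):
  The final syllable (9, pe:r) is extrametrical; the stress domain is syllables 1–8.
  Weights: 1 bo L, 2 fu L, 3 mo L, 4 me L, 5 da L, 6 ruk H, 7 ku L, 8 ni L.
  Heavy syllables in the domain: 6. The rightmost is syllable 6 (ruk).
  → primary stress on syllable 6.

no: stays on 6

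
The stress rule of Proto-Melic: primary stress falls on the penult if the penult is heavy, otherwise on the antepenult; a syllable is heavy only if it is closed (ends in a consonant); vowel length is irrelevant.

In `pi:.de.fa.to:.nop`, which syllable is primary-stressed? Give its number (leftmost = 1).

3

Weights: 3 fa L, 4 to: L, 5 nop H.
The penult (syllable 4, to:) is light, so stress falls on the antepenult (syllable 3, fa).
Primary stress: syllable 3 → pi:.de.ˈfa.to:.nop.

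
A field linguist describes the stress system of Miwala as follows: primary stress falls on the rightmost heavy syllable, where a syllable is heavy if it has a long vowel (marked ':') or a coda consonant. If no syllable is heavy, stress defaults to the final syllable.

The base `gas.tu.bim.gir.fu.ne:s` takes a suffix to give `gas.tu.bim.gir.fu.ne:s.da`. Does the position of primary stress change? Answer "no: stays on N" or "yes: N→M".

no: stays on 6

Base `gas.tu.bim.gir.fu.ne:s` (6 syllables):
  Weights: 1 gas H, 2 tu L, 3 bim H, 4 gir H, 5 fu L, 6 ne:s H.
  Heavy syllables in the domain: 1, 3, 4, 6. The rightmost is syllable 6 (ne:s).
  → primary stress on syllable 6.
Suffixed `gas.tu.bim.gir.fu.ne:s.da` (7 syllables):
  Weights: 1 gas H, 2 tu L, 3 bim H, 4 gir H, 5 fu L, 6 ne:s H, 7 da L.
  Heavy syllables in the domain: 1, 3, 4, 6. The rightmost is syllable 6 (ne:s).
  → primary stress on syllable 6.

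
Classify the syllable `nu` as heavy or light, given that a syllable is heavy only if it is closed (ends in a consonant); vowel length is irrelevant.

`nu`: short vowel, open (no coda). Open (no coda) → light.

light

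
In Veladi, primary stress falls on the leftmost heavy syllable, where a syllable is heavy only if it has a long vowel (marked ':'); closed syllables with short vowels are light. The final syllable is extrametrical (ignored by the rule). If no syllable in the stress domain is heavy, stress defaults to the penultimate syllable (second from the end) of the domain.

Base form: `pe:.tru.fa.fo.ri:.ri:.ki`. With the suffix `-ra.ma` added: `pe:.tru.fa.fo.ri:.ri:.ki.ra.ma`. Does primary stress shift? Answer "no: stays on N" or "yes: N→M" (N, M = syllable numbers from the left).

Base `pe:.tru.fa.fo.ri:.ri:.ki` (7 syllables):
  The final syllable (7, ki) is extrametrical; the stress domain is syllables 1–6.
  Weights: 1 pe: H, 2 tru L, 3 fa L, 4 fo L, 5 ri: H, 6 ri: H.
  Heavy syllables in the domain: 1, 5, 6. The leftmost is syllable 1 (pe:).
  → primary stress on syllable 1.
Suffixed `pe:.tru.fa.fo.ri:.ri:.ki.ra.ma` (9 syllables):
  The final syllable (9, ma) is extrametrical; the stress domain is syllables 1–8.
  Weights: 1 pe: H, 2 tru L, 3 fa L, 4 fo L, 5 ri: H, 6 ri: H, 7 ki L, 8 ra L.
  Heavy syllables in the domain: 1, 5, 6. The leftmost is syllable 1 (pe:).
  → primary stress on syllable 1.

no: stays on 1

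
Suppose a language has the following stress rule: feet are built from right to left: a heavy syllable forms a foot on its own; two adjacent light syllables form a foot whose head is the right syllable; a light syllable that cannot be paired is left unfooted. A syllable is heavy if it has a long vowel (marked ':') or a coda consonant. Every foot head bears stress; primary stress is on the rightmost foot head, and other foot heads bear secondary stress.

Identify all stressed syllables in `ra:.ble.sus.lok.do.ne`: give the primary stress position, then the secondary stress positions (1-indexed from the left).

primary 6, secondary 1, 3, 4

Weights: 1 ra: H, 2 ble L, 3 sus H, 4 lok H, 5 do L, 6 ne L.
Parse right to left (heavy = foot alone; LL = one foot; stranded L unfooted): (ˈra:) ble (ˈsus) (ˈlok) (do.ˈne).
Foot heads: 1, 3, 4, 6.
Primary stress on the rightmost head = syllable 6.
Secondary stress on 1, 3, 4: ˌra:.ble.ˌsus.ˌlok.do.ˈne.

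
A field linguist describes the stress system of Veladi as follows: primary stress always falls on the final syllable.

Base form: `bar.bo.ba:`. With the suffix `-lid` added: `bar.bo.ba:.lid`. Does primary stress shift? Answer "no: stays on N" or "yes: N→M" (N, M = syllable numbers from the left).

Base `bar.bo.ba:` (3 syllables):
  The word has 3 syllables; the final syllable is syllable 3 (ba:).
  → primary stress on syllable 3.
Suffixed `bar.bo.ba:.lid` (4 syllables):
  The word has 4 syllables; the final syllable is syllable 4 (lid).
  → primary stress on syllable 4.

yes: 3→4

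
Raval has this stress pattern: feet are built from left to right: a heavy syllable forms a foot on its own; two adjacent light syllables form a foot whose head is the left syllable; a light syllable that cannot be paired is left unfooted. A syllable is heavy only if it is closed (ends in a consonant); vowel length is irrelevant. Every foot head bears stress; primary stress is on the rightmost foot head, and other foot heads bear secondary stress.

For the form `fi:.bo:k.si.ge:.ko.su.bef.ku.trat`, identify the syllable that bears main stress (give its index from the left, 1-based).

Weights: 1 fi: L, 2 bo:k H, 3 si L, 4 ge: L, 5 ko L, 6 su L, 7 bef H, 8 ku L, 9 trat H.
Parse left to right (heavy = foot alone; LL = one foot; stranded L unfooted): fi: (ˈbo:k) (ˈsi.ge:) (ˈko.su) (ˈbef) ku (ˈtrat).
Foot heads: 2, 3, 5, 7, 9.
Primary stress on the rightmost head = syllable 9.
Primary stress: syllable 9 → fi:.bo:k.si.ge:.ko.su.bef.ku.ˈtrat.

9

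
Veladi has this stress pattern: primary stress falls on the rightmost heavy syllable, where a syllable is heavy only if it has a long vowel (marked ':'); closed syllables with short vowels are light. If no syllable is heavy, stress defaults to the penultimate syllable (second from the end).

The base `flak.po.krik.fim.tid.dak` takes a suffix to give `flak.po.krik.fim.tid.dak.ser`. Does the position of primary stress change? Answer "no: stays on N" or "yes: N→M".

Base `flak.po.krik.fim.tid.dak` (6 syllables):
  Weights: 1 flak L, 2 po L, 3 krik L, 4 fim L, 5 tid L, 6 dak L.
  No heavy syllable in the domain; default to the penultimate syllable (second from the end) = syllable 5.
  → primary stress on syllable 5.
Suffixed `flak.po.krik.fim.tid.dak.ser` (7 syllables):
  Weights: 1 flak L, 2 po L, 3 krik L, 4 fim L, 5 tid L, 6 dak L, 7 ser L.
  No heavy syllable in the domain; default to the penultimate syllable (second from the end) = syllable 6.
  → primary stress on syllable 6.

yes: 5→6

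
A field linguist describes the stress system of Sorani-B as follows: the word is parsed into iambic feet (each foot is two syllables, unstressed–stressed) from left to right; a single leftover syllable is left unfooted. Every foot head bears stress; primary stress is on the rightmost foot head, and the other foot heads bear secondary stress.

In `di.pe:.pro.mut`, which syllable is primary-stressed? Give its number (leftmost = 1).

Parse left to right into iambic (σˈσ) feet: (di.ˈpe:) (pro.ˈmut).
Foot heads (stressed positions): 2, 4.
End Rule Rightmost: primary stress on the rightmost head = syllable 4.
Primary stress: syllable 4 → di.pe:.pro.ˈmut.

4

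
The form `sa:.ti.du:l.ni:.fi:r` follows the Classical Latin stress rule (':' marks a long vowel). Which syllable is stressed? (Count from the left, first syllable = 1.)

Classical Latin: stress the penult if heavy (long vowel or closed), else the antepenult.
Weights: 3 du:l H, 4 ni: H, 5 fi:r H.
The penult (syllable 4, ni:) is heavy, so it takes stress.
Stress on syllable 4: sa:.ti.du:l.ˈni:.fi:r.

4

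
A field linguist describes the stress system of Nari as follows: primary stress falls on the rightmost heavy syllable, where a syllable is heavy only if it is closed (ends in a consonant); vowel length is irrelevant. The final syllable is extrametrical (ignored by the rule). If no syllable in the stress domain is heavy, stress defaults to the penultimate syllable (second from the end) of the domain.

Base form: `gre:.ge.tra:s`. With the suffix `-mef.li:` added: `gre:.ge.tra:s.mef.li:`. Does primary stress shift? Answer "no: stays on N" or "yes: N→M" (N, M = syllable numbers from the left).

Base `gre:.ge.tra:s` (3 syllables):
  The final syllable (3, tra:s) is extrametrical; the stress domain is syllables 1–2.
  Weights: 1 gre: L, 2 ge L.
  No heavy syllable in the domain; default to the penultimate syllable (second from the end) of the domain = syllable 1.
  → primary stress on syllable 1.
Suffixed `gre:.ge.tra:s.mef.li:` (5 syllables):
  The final syllable (5, li:) is extrametrical; the stress domain is syllables 1–4.
  Weights: 1 gre: L, 2 ge L, 3 tra:s H, 4 mef H.
  Heavy syllables in the domain: 3, 4. The rightmost is syllable 4 (mef).
  → primary stress on syllable 4.

yes: 1→4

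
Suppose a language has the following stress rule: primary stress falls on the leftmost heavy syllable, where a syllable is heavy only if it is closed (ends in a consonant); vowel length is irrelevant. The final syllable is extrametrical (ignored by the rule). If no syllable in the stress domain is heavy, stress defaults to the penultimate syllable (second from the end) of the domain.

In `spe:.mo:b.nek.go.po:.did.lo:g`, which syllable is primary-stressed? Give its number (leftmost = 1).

2

The final syllable (7, lo:g) is extrametrical; the stress domain is syllables 1–6.
Weights: 1 spe: L, 2 mo:b H, 3 nek H, 4 go L, 5 po: L, 6 did H.
Heavy syllables in the domain: 2, 3, 6. The leftmost is syllable 2 (mo:b).
Primary stress: syllable 2 → spe:.ˈmo:b.nek.go.po:.did.lo:g.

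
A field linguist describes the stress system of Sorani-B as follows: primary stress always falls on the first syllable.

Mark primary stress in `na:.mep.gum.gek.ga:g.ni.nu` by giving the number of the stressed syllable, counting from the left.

1

The word has 7 syllables; the first syllable is syllable 1 (na:).
Primary stress: syllable 1 → ˈna:.mep.gum.gek.ga:g.ni.nu.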